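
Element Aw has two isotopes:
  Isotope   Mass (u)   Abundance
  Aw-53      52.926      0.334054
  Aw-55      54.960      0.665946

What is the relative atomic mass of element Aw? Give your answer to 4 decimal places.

54.2805 u

Weight each isotope mass by its fractional abundance: 0.334054 × 52.926 + 0.665946 × 54.960
= 17.68014 + 36.60039 = 54.28053 u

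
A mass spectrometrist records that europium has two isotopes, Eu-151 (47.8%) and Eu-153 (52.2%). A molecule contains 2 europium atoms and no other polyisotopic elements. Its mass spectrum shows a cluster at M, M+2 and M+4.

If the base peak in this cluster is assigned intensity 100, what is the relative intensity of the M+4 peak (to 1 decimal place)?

(0.478 + 0.522)^2 gives M 0.2285, M+2 0.4990, M+4 0.2725; the largest is M+2.
P(M+2) = C(2,1) × 0.478^1 × 0.522^1 = 2 × 0.4780 × 0.5220 = 0.499032 (base)
P(M+4) = C(2,2) × 0.478^0 × 0.522^2 = 1 × 1.0000 × 0.272484 = 0.272484
Relative intensity = 0.272484 / 0.499032 × 100 = 54.6

54.6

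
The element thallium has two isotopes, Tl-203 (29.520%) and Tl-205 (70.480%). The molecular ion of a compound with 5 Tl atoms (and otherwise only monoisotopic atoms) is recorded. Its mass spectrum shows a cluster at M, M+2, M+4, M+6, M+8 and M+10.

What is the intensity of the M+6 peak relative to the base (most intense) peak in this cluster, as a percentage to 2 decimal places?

Term probabilities: M 0.0022, M+2 0.0268, M+4 0.1278, M+6 0.3051, M+8 0.3642, M+10 0.1739. Base peak = M+8.
P(M+8) = C(5,4) × 0.29520^1 × 0.70480^4 = 5 × 0.2952 × 0.24675365 = 0.364208 (base)
P(M+6) = C(5,3) × 0.29520^2 × 0.70480^3 = 10 × 0.08714304 × 0.35010449 = 0.305092
Relative intensity = 0.305092 / 0.364208 × 100 = 83.77

83.77%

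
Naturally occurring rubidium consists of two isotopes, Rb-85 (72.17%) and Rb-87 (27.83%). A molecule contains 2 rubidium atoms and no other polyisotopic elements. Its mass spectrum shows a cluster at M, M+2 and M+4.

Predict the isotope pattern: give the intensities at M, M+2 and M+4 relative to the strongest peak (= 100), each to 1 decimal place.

100.0 : 77.1 : 14.9

The 2 Rb atoms are independent, so intensities follow the terms of (0.7217 + 0.2783)^2.
P(M) = 0.7217^2 = 0.520851
P(M+2) = 2 × 0.7217^1 × 0.2783^1 = 0.401698
P(M+4) = 0.2783^2 = 0.077451
The M peak is largest (0.520851); scaling to 100 gives 100.0 : 77.1 : 14.9.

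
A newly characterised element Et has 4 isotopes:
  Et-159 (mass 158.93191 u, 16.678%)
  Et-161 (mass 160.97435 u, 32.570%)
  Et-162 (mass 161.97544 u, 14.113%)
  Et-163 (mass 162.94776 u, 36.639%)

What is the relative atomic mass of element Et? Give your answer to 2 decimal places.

161.50 u

The abundance-weighted mean is 0.16678 × 158.93191 + 0.32570 × 160.97435 + 0.14113 × 161.97544 + 0.36639 × 162.94776
= 26.506664 + 52.429346 + 22.859594 + 59.702430 = 161.498034 u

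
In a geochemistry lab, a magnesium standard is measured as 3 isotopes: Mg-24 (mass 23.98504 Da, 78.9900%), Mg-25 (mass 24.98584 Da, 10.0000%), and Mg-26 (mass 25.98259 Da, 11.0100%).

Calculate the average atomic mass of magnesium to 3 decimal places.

24.305 Da

Average mass = Σ (abundance × isotope mass) = 0.789900 × 23.98504 + 0.100000 × 24.98584 + 0.110100 × 25.98259
= 18.945783 + 2.498584 + 2.860683 = 24.305050 Da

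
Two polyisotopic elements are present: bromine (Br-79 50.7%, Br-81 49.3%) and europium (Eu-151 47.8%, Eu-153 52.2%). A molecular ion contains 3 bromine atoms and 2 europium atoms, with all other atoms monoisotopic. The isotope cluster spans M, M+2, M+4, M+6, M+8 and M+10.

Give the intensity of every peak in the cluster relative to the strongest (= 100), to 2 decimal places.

9.44 : 48.15 : 98.18 : 100.00 : 50.89 : 10.35

Bromine pattern (n=3): 0.13032384 : 0.38017547 : 0.36967753 : 0.11982316
Europium pattern (n=2): 0.228484 : 0.499032 : 0.272484
Convolve the two distributions (both contribute in 2-u steps):
  M: 0.13032384×0.228484 = 0.029777
  M+2: 0.13032384×0.499032 + 0.38017547×0.228484 = 0.151900
  M+4: 0.13032384×0.272484 + 0.38017547×0.499032 + 0.36967753×0.228484 = 0.309696
  M+6: 0.38017547×0.272484 + 0.36967753×0.499032 + 0.11982316×0.228484 = 0.315450
  M+8: 0.36967753×0.272484 + 0.11982316×0.499032 = 0.160527
  M+10: 0.11982316×0.272484 = 0.032650
Scale to base peak (0.315450) = 100: 9.44 : 48.15 : 98.18 : 100.00 : 50.89 : 10.35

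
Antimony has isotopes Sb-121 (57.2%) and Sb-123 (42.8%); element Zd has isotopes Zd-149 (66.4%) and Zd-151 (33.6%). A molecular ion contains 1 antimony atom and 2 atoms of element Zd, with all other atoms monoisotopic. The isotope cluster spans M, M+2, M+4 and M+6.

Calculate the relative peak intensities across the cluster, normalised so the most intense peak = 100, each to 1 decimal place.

56.8 : 100.0 : 57.6 : 10.9

Antimony pattern (n=1): 0.5720 : 0.4280
Element Zd pattern (n=2): 0.440896 : 0.446208 : 0.112896
Convolve the two distributions (both contribute in 2-u steps):
  M: 0.5720×0.440896 = 0.252193
  M+2: 0.5720×0.446208 + 0.4280×0.440896 = 0.443934
  M+4: 0.5720×0.112896 + 0.4280×0.446208 = 0.255554
  M+6: 0.4280×0.112896 = 0.048319
Scale to base peak (0.443934) = 100: 56.8 : 100.0 : 57.6 : 10.9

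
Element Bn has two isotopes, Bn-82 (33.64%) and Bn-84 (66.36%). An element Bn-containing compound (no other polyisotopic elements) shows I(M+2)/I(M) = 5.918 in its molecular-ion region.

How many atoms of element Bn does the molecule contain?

3

With n Bn atoms, P(M+2)/P(M) = C(n,1)·p^(n−1)q / p^n = n·q/p = n · 0.6636/0.3364.
n = 5.918 × 0.3364/0.6636 = 3.00 ≈ 3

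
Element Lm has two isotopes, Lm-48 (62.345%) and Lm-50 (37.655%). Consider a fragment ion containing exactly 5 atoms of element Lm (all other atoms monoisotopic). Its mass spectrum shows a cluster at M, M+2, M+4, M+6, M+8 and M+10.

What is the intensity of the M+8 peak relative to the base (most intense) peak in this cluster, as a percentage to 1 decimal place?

18.2%

Binomial terms of (0.62345 + 0.37655)^5: M 0.0942, M+2 0.2844, M+4 0.3436, M+6 0.2075, M+8 0.0627, M+10 0.0076 → M+4 is the base peak.
P(M+4) = C(5,2) × 0.62345^3 × 0.37655^2 = 10 × 0.24232872 × 0.1417899 = 0.343598 (base)
P(M+8) = C(5,4) × 0.62345^1 × 0.37655^4 = 5 × 0.62345 × 0.02010438 = 0.062670
Relative intensity = 0.062670 / 0.343598 × 100 = 18.2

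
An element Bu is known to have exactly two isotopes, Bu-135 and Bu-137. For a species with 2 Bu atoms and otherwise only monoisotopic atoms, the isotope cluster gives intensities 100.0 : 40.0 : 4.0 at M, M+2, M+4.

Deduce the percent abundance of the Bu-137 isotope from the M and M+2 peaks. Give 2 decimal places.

16.67%

Let p = fractional abundance of Bu-135. I(M+2)/I(M) = [C(2,1)·p^1·(1−p)] / p^2 = 2·(1−p)/p = 40.0/100.0 = 0.4000
(1−p)/p = 0.4000/2 = 0.2000  ⇒  p = 1/(1 + 0.2000) = 0.8333
Bu-135: 83.33%, Bu-137: 16.67%.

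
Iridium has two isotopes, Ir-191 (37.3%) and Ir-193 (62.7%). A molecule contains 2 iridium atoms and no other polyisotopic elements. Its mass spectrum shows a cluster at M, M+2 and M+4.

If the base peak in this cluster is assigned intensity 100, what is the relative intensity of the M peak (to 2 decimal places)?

29.74

Binomial terms of (0.373 + 0.627)^2: M 0.1391, M+2 0.4677, M+4 0.3931 → M+2 is the base peak.
P(M+2) = C(2,1) × 0.373^1 × 0.627^1 = 2 × 0.3730 × 0.6270 = 0.467742 (base)
P(M) = C(2,0) × 0.373^2 × 0.627^0 = 1 × 0.139129 × 1.0000 = 0.139129
Relative intensity = 0.139129 / 0.467742 × 100 = 29.74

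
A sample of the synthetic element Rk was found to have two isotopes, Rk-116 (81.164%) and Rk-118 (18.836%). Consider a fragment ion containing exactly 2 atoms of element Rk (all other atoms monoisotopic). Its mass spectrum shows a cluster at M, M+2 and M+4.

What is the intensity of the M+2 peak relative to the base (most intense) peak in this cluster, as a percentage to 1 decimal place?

Term probabilities: M 0.6588, M+2 0.3058, M+4 0.0355. Base peak = M.
P(M) = C(2,0) × 0.81164^2 × 0.18836^0 = 1 × 0.65875949 × 1.0000 = 0.658759 (base)
P(M+2) = C(2,1) × 0.81164^1 × 0.18836^1 = 2 × 0.81164 × 0.18836 = 0.305761
Relative intensity = 0.305761 / 0.658759 × 100 = 46.4

46.4%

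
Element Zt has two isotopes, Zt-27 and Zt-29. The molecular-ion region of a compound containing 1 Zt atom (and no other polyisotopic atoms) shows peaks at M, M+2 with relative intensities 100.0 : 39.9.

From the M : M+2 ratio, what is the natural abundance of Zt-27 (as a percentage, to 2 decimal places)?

If p is the fraction of Zt that is Zt-27, then I(M+2)/I(M) = [C(1,1)·p^0·(1−p)] / p^1 = 1·(1−p)/p = 39.9/100.0 = 0.3990
(1−p)/p = 0.3990/1 = 0.3990  ⇒  p = 1/(1 + 0.3990) = 0.7148
Zt-27: 71.48%, Zt-29: 28.52%.

71.48%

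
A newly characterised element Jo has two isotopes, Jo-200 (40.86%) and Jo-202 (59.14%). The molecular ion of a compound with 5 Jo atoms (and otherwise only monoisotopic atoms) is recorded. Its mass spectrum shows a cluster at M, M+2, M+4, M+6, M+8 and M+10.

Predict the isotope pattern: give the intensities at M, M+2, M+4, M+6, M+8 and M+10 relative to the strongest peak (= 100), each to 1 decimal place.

The 5 Jo atoms are independent, so intensities follow the terms of (0.4086 + 0.5914)^5.
P(M) = 0.4086^5 = 0.011389
P(M+2) = 5 × 0.4086^4 × 0.5914^1 = 0.082422
P(M+4) = 10 × 0.4086^3 × 0.5914^2 = 0.238593
P(M+6) = 10 × 0.4086^2 × 0.5914^3 = 0.345335
P(M+8) = 5 × 0.4086^1 × 0.5914^4 = 0.249916
P(M+10) = 0.5914^5 = 0.072345
The M+6 peak is largest (0.345335); scaling to 100 gives 3.3 : 23.9 : 69.1 : 100.0 : 72.4 : 20.9.

3.3 : 23.9 : 69.1 : 100.0 : 72.4 : 20.9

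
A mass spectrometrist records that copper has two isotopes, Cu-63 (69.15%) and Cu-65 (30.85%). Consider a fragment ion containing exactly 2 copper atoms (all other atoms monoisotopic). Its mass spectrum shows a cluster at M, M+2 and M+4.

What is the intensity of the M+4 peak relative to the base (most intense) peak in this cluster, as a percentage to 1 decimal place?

19.9%

Binomial terms of (0.6915 + 0.3085)^2: M 0.4782, M+2 0.4267, M+4 0.0952 → M is the base peak.
P(M) = C(2,0) × 0.6915^2 × 0.3085^0 = 1 × 0.47817225 × 1.0000 = 0.478172 (base)
P(M+4) = C(2,2) × 0.6915^0 × 0.3085^2 = 1 × 1.0000 × 0.09517225 = 0.095172
Relative intensity = 0.095172 / 0.478172 × 100 = 19.9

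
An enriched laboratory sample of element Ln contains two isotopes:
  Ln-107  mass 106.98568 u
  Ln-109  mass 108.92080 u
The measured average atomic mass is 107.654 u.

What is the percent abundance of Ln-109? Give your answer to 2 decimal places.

Writing the weighted mean with unknown fraction x of Ln-107:
106.98568·x + 108.92080·(1 − x) = 107.654
(106.98568 − 108.92080)·x = 107.654 − 108.92080
x = -1.26680 / -1.93512 = 0.65464 → 65.46% Ln-107, 34.54% Ln-109.

34.54%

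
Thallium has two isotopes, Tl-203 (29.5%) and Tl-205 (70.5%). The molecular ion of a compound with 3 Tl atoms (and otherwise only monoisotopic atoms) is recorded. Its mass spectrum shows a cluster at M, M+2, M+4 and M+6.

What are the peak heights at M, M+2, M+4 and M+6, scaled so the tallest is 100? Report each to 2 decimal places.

Expanding (0.295 + 0.705)^3:
P(M) = 0.295^3 = 0.025672
P(M+2) = 3 × 0.295^2 × 0.705^1 = 0.184058
P(M+4) = 3 × 0.295^1 × 0.705^2 = 0.439867
P(M+6) = 0.705^3 = 0.350403
The M+4 peak is largest (0.439867); scaling to 100 gives 5.84 : 41.84 : 100.00 : 79.66.

5.84 : 41.84 : 100.00 : 79.66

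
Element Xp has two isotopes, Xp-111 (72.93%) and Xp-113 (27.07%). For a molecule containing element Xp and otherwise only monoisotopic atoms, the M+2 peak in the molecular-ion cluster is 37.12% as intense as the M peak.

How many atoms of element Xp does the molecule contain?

1

For n independent Xp atoms, I(M+2)/I(M) = n · (abundance Xp-113) / (abundance Xp-111) = n · 0.2707/0.7293.
n = 0.3712 × 0.7293/0.2707 = 1.00 ≈ 1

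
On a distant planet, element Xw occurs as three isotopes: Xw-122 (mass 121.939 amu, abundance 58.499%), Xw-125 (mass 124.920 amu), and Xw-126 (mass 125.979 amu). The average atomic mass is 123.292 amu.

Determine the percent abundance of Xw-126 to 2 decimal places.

Let x and y be the fractions of Xw-125 and Xw-126. Then x + y = 1 − 0.58499 = 0.41501 and 124.920x + 125.979y = 123.292 − 0.58499×121.939 = 51.95890439.
Substituting: 124.920x + 125.979(0.41501 − x) = 51.95890439
(124.920 − 125.979)x = -0.3236404  ⇒  x = 0.30561, y = 0.10940
Xw-125: 30.56%, Xw-126: 10.94%.

10.94%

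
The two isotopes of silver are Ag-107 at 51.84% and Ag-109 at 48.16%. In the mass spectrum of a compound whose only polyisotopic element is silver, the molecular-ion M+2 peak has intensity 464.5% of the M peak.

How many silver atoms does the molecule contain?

5

With n Ag atoms, P(M+2)/P(M) = C(n,1)·p^(n−1)q / p^n = n·q/p = n · 0.4816/0.5184.
n = 4.645 × 0.5184/0.4816 = 5.00 ≈ 5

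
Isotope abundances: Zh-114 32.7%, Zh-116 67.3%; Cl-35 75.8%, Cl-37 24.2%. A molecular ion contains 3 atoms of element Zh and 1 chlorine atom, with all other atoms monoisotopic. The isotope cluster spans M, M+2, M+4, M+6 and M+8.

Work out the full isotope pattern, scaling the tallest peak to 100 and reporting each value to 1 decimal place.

Element Zh pattern (n=3): 0.03496578 : 0.21588965 : 0.44432335 : 0.30482122
Chlorine pattern (n=1): 0.7580 : 0.2420
Convolve the two distributions (both contribute in 2-u steps):
  M: 0.03496578×0.7580 = 0.026504
  M+2: 0.03496578×0.2420 + 0.21588965×0.7580 = 0.172106
  M+4: 0.21588965×0.2420 + 0.44432335×0.7580 = 0.389042
  M+6: 0.44432335×0.2420 + 0.30482122×0.7580 = 0.338581
  M+8: 0.30482122×0.2420 = 0.073767
Scale to base peak (0.389042) = 100: 6.8 : 44.2 : 100.0 : 87.0 : 19.0

6.8 : 44.2 : 100.0 : 87.0 : 19.0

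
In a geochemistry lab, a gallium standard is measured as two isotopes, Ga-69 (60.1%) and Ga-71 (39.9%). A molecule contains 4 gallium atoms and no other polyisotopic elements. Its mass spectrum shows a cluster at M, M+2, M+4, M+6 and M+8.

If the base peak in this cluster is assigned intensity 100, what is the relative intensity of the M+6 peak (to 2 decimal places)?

Term probabilities: M 0.1305, M+2 0.3465, M+4 0.3450, M+6 0.1527, M+8 0.0253. Base peak = M+2.
P(M+2) = C(4,1) × 0.601^3 × 0.399^1 = 4 × 0.2170818 × 0.3990 = 0.346463 (base)
P(M+6) = C(4,3) × 0.601^1 × 0.399^3 = 4 × 0.6010 × 0.0635212 = 0.152705
Relative intensity = 0.152705 / 0.346463 × 100 = 44.08

44.08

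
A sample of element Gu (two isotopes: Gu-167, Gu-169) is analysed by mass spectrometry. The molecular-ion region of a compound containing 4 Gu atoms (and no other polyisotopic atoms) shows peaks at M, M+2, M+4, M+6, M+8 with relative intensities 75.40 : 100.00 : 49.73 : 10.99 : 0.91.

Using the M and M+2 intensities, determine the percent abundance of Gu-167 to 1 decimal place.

Write p for the Gu-167 fraction. I(M+2)/I(M) = [C(4,1)·p^3·(1−p)] / p^4 = 4·(1−p)/p = 100.00/75.40 = 1.3263
(1−p)/p = 1.3263/4 = 0.3316  ⇒  p = 1/(1 + 0.3316) = 0.7510
Gu-167: 75.1%, Gu-169: 24.9%.

75.1%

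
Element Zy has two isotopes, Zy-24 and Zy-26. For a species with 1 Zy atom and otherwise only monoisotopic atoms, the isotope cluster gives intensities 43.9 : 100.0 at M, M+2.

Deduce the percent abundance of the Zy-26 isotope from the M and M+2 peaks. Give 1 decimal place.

Write p for the Zy-24 fraction. I(M+2)/I(M) = [C(1,1)·p^0·(1−p)] / p^1 = 1·(1−p)/p = 100.0/43.9 = 2.2779
(1−p)/p = 2.2779/1 = 2.2779  ⇒  p = 1/(1 + 2.2779) = 0.3051
Zy-24: 30.5%, Zy-26: 69.5%.

69.5%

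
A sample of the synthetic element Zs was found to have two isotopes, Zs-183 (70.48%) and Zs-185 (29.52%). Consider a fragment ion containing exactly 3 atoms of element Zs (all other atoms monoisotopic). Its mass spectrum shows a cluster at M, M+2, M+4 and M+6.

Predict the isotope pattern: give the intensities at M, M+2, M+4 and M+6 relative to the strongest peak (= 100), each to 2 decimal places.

79.58 : 100.00 : 41.88 : 5.85

Expanding (0.7048 + 0.2952)^3:
P(M) = 0.7048^3 = 0.350104
P(M+2) = 3 × 0.7048^2 × 0.2952^1 = 0.439916
P(M+4) = 3 × 0.7048^1 × 0.2952^2 = 0.184255
P(M+6) = 0.2952^3 = 0.025725
The M+2 peak is largest (0.439916); scaling to 100 gives 79.58 : 100.00 : 41.88 : 5.85.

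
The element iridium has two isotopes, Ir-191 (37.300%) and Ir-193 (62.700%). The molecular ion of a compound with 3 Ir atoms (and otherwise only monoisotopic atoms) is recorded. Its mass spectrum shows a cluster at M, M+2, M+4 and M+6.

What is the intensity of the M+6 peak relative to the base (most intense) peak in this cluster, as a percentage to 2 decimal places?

Binomial terms of (0.37300 + 0.62700)^3: M 0.0519, M+2 0.2617, M+4 0.4399, M+6 0.2465 → M+4 is the base peak.
P(M+4) = C(3,2) × 0.37300^1 × 0.62700^2 = 3 × 0.3730 × 0.393129 = 0.439911 (base)
P(M+6) = C(3,3) × 0.37300^0 × 0.62700^3 = 1 × 1.0000 × 0.24649188 = 0.246492
Relative intensity = 0.246492 / 0.439911 × 100 = 56.03

56.03%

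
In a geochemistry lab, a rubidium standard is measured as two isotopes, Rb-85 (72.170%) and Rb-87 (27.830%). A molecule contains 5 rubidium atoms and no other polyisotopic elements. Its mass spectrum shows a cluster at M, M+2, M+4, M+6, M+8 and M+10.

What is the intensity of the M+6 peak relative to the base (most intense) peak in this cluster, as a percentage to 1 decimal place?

Binomial terms of (0.72170 + 0.27830)^5: M 0.1958, M+2 0.3775, M+4 0.2911, M+6 0.1123, M+8 0.0216, M+10 0.0017 → M+2 is the base peak.
P(M+2) = C(5,1) × 0.72170^4 × 0.27830^1 = 5 × 0.27128565 × 0.2783 = 0.377494 (base)
P(M+6) = C(5,3) × 0.72170^2 × 0.27830^3 = 10 × 0.52085089 × 0.02155458 = 0.112267
Relative intensity = 0.112267 / 0.377494 × 100 = 29.7

29.7%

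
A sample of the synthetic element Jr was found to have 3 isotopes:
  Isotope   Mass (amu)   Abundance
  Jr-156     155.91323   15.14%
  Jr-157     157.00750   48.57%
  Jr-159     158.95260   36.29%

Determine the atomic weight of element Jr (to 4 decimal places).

157.5477 amu

The abundance-weighted mean is 0.1514 × 155.91323 + 0.4857 × 157.00750 + 0.3629 × 158.95260
= 23.605263 + 76.258543 + 57.683899 = 157.547705 amu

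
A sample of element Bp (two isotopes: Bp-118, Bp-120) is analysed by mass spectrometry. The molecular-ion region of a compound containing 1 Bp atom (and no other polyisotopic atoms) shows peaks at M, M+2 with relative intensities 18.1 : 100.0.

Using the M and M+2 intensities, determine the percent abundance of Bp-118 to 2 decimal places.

15.33%

If p is the fraction of Bp that is Bp-118, then I(M+2)/I(M) = [C(1,1)·p^0·(1−p)] / p^1 = 1·(1−p)/p = 100.0/18.1 = 5.5249
(1−p)/p = 5.5249/1 = 5.5249  ⇒  p = 1/(1 + 5.5249) = 0.1533
Bp-118: 15.33%, Bp-120: 84.67%.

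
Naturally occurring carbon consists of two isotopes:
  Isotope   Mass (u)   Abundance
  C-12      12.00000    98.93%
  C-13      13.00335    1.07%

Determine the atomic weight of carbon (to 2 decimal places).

12.01 u

Average mass = Σ (abundance × isotope mass) = 0.9893 × 12.00000 + 0.0107 × 13.00335
= 11.871600 + 0.139136 = 12.010736 u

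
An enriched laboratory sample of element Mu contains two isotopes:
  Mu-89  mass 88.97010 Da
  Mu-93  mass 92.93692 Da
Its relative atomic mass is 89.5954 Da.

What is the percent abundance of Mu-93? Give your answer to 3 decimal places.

15.763%

Writing the weighted mean with unknown fraction x of Mu-89:
88.97010·x + 92.93692·(1 − x) = 89.5954
(88.97010 − 92.93692)·x = 89.5954 − 92.93692
x = -3.34152 / -3.96682 = 0.84237 → 84.237% Mu-89, 15.763% Mu-93.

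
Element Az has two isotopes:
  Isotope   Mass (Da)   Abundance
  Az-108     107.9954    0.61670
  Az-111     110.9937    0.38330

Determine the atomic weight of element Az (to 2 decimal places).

The abundance-weighted mean is 0.61670 × 107.9954 + 0.38330 × 110.9937
= 66.60076 + 42.54389 = 109.14465 Da

109.14 Da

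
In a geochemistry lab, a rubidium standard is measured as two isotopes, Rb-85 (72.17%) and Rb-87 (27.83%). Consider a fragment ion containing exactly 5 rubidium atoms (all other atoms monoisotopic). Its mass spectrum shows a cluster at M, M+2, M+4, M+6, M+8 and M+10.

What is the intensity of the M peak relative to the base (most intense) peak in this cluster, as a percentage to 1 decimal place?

51.9%

(0.7217 + 0.2783)^5 gives M 0.1958, M+2 0.3775, M+4 0.2911, M+6 0.1123, M+8 0.0216, M+10 0.0017; the largest is M+2.
P(M+2) = C(5,1) × 0.7217^4 × 0.2783^1 = 5 × 0.27128565 × 0.2783 = 0.377494 (base)
P(M) = C(5,0) × 0.7217^5 × 0.2783^0 = 1 × 0.19578685 × 1.0000 = 0.195787
Relative intensity = 0.195787 / 0.377494 × 100 = 51.9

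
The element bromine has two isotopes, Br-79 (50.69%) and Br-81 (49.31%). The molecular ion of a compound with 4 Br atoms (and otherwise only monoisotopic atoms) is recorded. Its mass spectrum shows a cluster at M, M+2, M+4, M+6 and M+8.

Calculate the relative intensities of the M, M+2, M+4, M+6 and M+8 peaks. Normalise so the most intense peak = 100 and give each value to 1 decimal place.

Each Br atom is independently Br-79 (p = 0.5069) or Br-81 (q = 0.4931); the cluster is the binomial expansion (p + q)^4.
P(M) = 0.5069^4 = 0.066022
P(M+2) = 4 × 0.5069^3 × 0.4931^1 = 0.256899
P(M+4) = 6 × 0.5069^2 × 0.4931^2 = 0.374857
P(M+6) = 4 × 0.5069^1 × 0.4931^3 = 0.243101
P(M+8) = 0.4931^4 = 0.059121
The M+4 peak is largest (0.374857); scaling to 100 gives 17.6 : 68.5 : 100.0 : 64.9 : 15.8.

17.6 : 68.5 : 100.0 : 64.9 : 15.8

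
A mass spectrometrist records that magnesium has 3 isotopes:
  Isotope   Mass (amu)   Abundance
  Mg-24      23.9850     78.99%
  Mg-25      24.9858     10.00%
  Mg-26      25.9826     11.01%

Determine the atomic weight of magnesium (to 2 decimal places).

24.31 amu

Weight each isotope mass by its fractional abundance: 0.7899 × 23.9850 + 0.1000 × 24.9858 + 0.1101 × 25.9826
= 18.94575 + 2.49858 + 2.86068 = 24.30501 amu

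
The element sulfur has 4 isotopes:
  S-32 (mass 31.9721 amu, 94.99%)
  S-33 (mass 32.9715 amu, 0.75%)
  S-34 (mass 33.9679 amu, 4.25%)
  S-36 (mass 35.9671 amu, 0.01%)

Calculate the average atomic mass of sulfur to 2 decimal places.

32.06 amu

Average mass = Σ (abundance × isotope mass) = 0.9499 × 31.9721 + 0.0075 × 32.9715 + 0.0425 × 33.9679 + 0.0001 × 35.9671
= 30.37030 + 0.24729 + 1.44364 + 0.00360 = 32.06483 amu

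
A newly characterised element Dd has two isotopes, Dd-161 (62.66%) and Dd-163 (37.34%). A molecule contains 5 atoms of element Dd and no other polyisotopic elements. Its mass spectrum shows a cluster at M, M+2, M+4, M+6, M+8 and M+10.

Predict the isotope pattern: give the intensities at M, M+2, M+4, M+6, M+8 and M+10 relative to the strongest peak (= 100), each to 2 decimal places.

28.16 : 83.90 : 100.00 : 59.59 : 17.76 : 2.12

Each Dd atom is independently Dd-161 (p = 0.6266) or Dd-163 (q = 0.3734); the cluster is the binomial expansion (p + q)^5.
P(M) = 0.6266^5 = 0.096594
P(M+2) = 5 × 0.6266^4 × 0.3734^1 = 0.287810
P(M+4) = 10 × 0.6266^3 × 0.3734^2 = 0.343020
P(M+6) = 10 × 0.6266^2 × 0.3734^3 = 0.204411
P(M+8) = 5 × 0.6266^1 × 0.3734^4 = 0.060906
P(M+10) = 0.3734^5 = 0.007259
The M+4 peak is largest (0.343020); scaling to 100 gives 28.16 : 83.90 : 100.00 : 59.59 : 17.76 : 2.12.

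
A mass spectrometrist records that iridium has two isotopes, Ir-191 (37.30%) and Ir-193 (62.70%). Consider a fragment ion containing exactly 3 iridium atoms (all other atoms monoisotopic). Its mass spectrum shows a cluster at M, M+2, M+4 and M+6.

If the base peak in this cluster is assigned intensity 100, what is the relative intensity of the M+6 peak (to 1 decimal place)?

56.0

(0.3730 + 0.6270)^3 gives M 0.0519, M+2 0.2617, M+4 0.4399, M+6 0.2465; the largest is M+4.
P(M+4) = C(3,2) × 0.3730^1 × 0.6270^2 = 3 × 0.3730 × 0.393129 = 0.439911 (base)
P(M+6) = C(3,3) × 0.3730^0 × 0.6270^3 = 1 × 1.0000 × 0.24649188 = 0.246492
Relative intensity = 0.246492 / 0.439911 × 100 = 56.0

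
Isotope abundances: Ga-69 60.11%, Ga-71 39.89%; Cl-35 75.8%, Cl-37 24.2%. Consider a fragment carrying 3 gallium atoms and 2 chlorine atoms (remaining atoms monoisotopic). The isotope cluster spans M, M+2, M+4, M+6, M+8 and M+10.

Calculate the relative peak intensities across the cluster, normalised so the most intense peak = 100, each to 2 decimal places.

Gallium pattern (n=3): 0.21719018 : 0.43239309 : 0.28694328 : 0.06347345
Chlorine pattern (n=2): 0.574564 : 0.366872 : 0.058564
Convolve the two distributions (both contribute in 2-u steps):
  M: 0.21719018×0.574564 = 0.124790
  M+2: 0.21719018×0.366872 + 0.43239309×0.574564 = 0.328118
  M+4: 0.21719018×0.058564 + 0.43239309×0.366872 + 0.28694328×0.574564 = 0.336220
  M+6: 0.43239309×0.058564 + 0.28694328×0.366872 + 0.06347345×0.574564 = 0.167064
  M+8: 0.28694328×0.058564 + 0.06347345×0.366872 = 0.040091
  M+10: 0.06347345×0.058564 = 0.003717
Scale to base peak (0.336220) = 100: 37.12 : 97.59 : 100.00 : 49.69 : 11.92 : 1.11

37.12 : 97.59 : 100.00 : 49.69 : 11.92 : 1.11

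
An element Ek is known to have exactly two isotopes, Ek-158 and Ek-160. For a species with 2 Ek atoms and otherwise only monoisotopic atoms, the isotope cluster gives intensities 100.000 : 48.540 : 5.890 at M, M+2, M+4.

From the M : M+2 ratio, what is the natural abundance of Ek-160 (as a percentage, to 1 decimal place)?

Write p for the Ek-158 fraction. I(M+2)/I(M) = [C(2,1)·p^1·(1−p)] / p^2 = 2·(1−p)/p = 48.540/100.000 = 0.4854
(1−p)/p = 0.4854/2 = 0.2427  ⇒  p = 1/(1 + 0.2427) = 0.8047
Ek-158: 80.5%, Ek-160: 19.5%.

19.5%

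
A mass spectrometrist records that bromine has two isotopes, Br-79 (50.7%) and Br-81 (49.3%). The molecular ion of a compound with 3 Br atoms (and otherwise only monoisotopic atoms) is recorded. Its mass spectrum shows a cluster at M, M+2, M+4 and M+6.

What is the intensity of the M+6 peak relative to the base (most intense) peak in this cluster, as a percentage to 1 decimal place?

31.5%

Binomial terms of (0.507 + 0.493)^3: M 0.1303, M+2 0.3802, M+4 0.3697, M+6 0.1198 → M+2 is the base peak.
P(M+2) = C(3,1) × 0.507^2 × 0.493^1 = 3 × 0.257049 × 0.4930 = 0.380175 (base)
P(M+6) = C(3,3) × 0.507^0 × 0.493^3 = 1 × 1.0000 × 0.11982316 = 0.119823
Relative intensity = 0.119823 / 0.380175 × 100 = 31.5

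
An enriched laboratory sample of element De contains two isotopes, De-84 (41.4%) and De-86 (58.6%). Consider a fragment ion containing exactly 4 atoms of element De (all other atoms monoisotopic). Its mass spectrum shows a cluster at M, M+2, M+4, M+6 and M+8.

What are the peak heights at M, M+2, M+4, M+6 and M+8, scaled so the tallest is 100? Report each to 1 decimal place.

8.3 : 47.1 : 100.0 : 94.4 : 33.4

Expanding (0.414 + 0.586)^4:
P(M) = 0.414^4 = 0.029377
P(M+2) = 4 × 0.414^3 × 0.586^1 = 0.166325
P(M+4) = 6 × 0.414^2 × 0.586^2 = 0.353140
P(M+6) = 4 × 0.414^1 × 0.586^3 = 0.333237
P(M+8) = 0.586^4 = 0.117921
The M+4 peak is largest (0.353140); scaling to 100 gives 8.3 : 47.1 : 100.0 : 94.4 : 33.4.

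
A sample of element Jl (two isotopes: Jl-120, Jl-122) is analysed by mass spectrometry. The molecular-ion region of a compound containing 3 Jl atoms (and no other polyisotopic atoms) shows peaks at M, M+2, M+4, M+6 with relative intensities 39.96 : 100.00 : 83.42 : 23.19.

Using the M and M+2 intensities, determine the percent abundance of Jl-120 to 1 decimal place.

If p is the fraction of Jl that is Jl-120, then I(M+2)/I(M) = [C(3,1)·p^2·(1−p)] / p^3 = 3·(1−p)/p = 100.00/39.96 = 2.5025
(1−p)/p = 2.5025/3 = 0.8342  ⇒  p = 1/(1 + 0.8342) = 0.5452
Jl-120: 54.5%, Jl-122: 45.5%.

54.5%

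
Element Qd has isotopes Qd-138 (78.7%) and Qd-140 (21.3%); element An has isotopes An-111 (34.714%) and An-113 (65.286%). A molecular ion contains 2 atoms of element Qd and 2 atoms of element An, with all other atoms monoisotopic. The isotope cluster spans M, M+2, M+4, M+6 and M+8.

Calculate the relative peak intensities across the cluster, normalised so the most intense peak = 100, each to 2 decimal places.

Element Qd pattern (n=2): 0.619369 : 0.335262 : 0.045369
Element An pattern (n=2): 0.12050618 : 0.45326764 : 0.42622618
Convolve the two distributions (both contribute in 2-u steps):
  M: 0.619369×0.12050618 = 0.074638
  M+2: 0.619369×0.45326764 + 0.335262×0.12050618 = 0.321141
  M+4: 0.619369×0.42622618 + 0.335262×0.45326764 + 0.045369×0.12050618 = 0.421422
  M+6: 0.335262×0.42622618 + 0.045369×0.45326764 = 0.163462
  M+8: 0.045369×0.42622618 = 0.019337
Scale to base peak (0.421422) = 100: 17.71 : 76.20 : 100.00 : 38.79 : 4.59

17.71 : 76.20 : 100.00 : 38.79 : 4.59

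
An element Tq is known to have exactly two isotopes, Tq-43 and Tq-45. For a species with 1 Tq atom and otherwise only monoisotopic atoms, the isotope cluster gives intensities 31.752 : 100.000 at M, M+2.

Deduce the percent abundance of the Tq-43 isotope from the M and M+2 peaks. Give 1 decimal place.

24.1%

Let p = fractional abundance of Tq-43. I(M+2)/I(M) = [C(1,1)·p^0·(1−p)] / p^1 = 1·(1−p)/p = 100.000/31.752 = 3.1494
(1−p)/p = 3.1494/1 = 3.1494  ⇒  p = 1/(1 + 3.1494) = 0.2410
Tq-43: 24.1%, Tq-45: 75.9%.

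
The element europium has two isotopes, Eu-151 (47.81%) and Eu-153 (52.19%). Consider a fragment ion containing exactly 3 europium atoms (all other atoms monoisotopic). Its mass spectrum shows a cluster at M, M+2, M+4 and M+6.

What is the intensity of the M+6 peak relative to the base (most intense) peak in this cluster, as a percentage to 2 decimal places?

36.39%

Binomial terms of (0.4781 + 0.5219)^3: M 0.1093, M+2 0.3579, M+4 0.3907, M+6 0.1422 → M+4 is the base peak.
P(M+4) = C(3,2) × 0.4781^1 × 0.5219^2 = 3 × 0.4781 × 0.27237961 = 0.390674 (base)
P(M+6) = C(3,3) × 0.4781^0 × 0.5219^3 = 1 × 1.0000 × 0.14215492 = 0.142155
Relative intensity = 0.142155 / 0.390674 × 100 = 36.39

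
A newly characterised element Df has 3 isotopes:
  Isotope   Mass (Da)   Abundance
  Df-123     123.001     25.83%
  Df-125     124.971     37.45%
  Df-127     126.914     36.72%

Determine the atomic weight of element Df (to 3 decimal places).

125.176 Da

The abundance-weighted mean is 0.2583 × 123.001 + 0.3745 × 124.971 + 0.3672 × 126.914
= 31.7712 + 46.8016 + 46.6028 = 125.1756 Da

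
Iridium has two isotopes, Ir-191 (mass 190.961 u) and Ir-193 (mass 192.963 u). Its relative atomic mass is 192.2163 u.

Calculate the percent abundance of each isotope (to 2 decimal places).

Ir-191: 37.30%, Ir-193: 62.70%

With x = fraction of Ir-191 (so Ir-193 is 1 − x):
190.961·x + 192.963·(1 − x) = 192.2163
(190.961 − 192.963)·x = 192.2163 − 192.963
x = -0.7467 / -2.002 = 0.37298 → 37.30% Ir-191, 62.70% Ir-193.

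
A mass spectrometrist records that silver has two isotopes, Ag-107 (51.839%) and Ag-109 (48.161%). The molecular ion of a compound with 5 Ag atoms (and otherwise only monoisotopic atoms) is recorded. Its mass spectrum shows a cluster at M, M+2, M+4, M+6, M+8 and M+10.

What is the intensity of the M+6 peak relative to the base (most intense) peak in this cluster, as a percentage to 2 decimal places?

92.90%

Binomial terms of (0.51839 + 0.48161)^5: M 0.0374, M+2 0.1739, M+4 0.3231, M+6 0.3002, M+8 0.1394, M+10 0.0259 → M+4 is the base peak.
P(M+4) = C(5,2) × 0.51839^3 × 0.48161^2 = 10 × 0.13930601 × 0.23194819 = 0.323118 (base)
P(M+6) = C(5,3) × 0.51839^2 × 0.48161^3 = 10 × 0.26872819 × 0.11170857 = 0.300192
Relative intensity = 0.300192 / 0.323118 × 100 = 92.90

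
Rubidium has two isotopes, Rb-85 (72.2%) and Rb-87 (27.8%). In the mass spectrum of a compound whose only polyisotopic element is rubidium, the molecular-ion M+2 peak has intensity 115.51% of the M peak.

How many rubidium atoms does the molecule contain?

With n Rb atoms, P(M+2)/P(M) = C(n,1)·p^(n−1)q / p^n = n·q/p = n · 0.278/0.722.
n = 1.1551 × 0.722/0.278 = 3.00 ≈ 3

3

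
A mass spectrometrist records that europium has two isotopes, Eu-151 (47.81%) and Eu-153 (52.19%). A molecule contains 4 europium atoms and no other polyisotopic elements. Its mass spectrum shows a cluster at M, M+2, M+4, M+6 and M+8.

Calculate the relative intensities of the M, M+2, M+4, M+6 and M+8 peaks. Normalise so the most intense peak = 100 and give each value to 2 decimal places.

Expanding (0.4781 + 0.5219)^4:
P(M) = 0.4781^4 = 0.052249
P(M+2) = 4 × 0.4781^3 × 0.5219^1 = 0.228141
P(M+4) = 6 × 0.4781^2 × 0.5219^2 = 0.373563
P(M+6) = 4 × 0.4781^1 × 0.5219^3 = 0.271857
P(M+8) = 0.5219^4 = 0.074191
The M+4 peak is largest (0.373563); scaling to 100 gives 13.99 : 61.07 : 100.00 : 72.77 : 19.86.

13.99 : 61.07 : 100.00 : 72.77 : 19.86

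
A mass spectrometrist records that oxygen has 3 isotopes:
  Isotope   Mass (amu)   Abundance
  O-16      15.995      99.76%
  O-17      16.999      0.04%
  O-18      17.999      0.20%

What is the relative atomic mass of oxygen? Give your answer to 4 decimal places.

15.9994 amu

Ar = Σ fᵢ·mᵢ = 0.9976 × 15.995 + 0.0004 × 16.999 + 0.0020 × 17.999
= 15.95661 + 0.00680 + 0.03600 = 15.99941 amu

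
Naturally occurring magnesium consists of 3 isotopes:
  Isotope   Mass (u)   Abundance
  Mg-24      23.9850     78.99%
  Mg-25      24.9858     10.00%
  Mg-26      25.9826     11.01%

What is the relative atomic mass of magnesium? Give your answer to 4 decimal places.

Weight each isotope mass by its fractional abundance: 0.7899 × 23.9850 + 0.1000 × 24.9858 + 0.1101 × 25.9826
= 18.94575 + 2.49858 + 2.86068 = 24.30501 u

24.3050 u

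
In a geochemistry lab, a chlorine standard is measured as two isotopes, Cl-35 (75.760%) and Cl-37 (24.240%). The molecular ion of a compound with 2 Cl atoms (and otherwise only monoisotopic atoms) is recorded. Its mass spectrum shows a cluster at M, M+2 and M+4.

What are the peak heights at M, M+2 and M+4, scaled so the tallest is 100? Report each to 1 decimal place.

100.0 : 64.0 : 10.2

Each Cl atom is independently Cl-35 (p = 0.75760) or Cl-37 (q = 0.24240); the cluster is the binomial expansion (p + q)^2.
P(M) = 0.75760^2 = 0.573958
P(M+2) = 2 × 0.75760^1 × 0.24240^1 = 0.367284
P(M+4) = 0.24240^2 = 0.058758
The M peak is largest (0.573958); scaling to 100 gives 100.0 : 64.0 : 10.2.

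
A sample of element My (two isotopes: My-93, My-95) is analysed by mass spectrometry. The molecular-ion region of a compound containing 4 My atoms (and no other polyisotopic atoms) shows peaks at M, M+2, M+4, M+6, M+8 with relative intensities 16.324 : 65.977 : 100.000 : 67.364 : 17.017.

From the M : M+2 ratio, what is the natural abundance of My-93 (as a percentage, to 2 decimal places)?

If p is the fraction of My that is My-93, then I(M+2)/I(M) = [C(4,1)·p^3·(1−p)] / p^4 = 4·(1−p)/p = 65.977/16.324 = 4.0417
(1−p)/p = 4.0417/4 = 1.0104  ⇒  p = 1/(1 + 1.0104) = 0.4974
My-93: 49.74%, My-95: 50.26%.

49.74%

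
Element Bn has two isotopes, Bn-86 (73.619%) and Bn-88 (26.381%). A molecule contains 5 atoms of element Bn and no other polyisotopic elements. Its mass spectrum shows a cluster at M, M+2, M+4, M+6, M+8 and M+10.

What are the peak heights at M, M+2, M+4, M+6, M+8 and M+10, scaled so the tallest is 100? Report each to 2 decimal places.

Expanding (0.73619 + 0.26381)^5:
P(M) = 0.73619^5 = 0.216247
P(M+2) = 5 × 0.73619^4 × 0.26381^1 = 0.387455
P(M+4) = 10 × 0.73619^3 × 0.26381^2 = 0.277685
P(M+6) = 10 × 0.73619^2 × 0.26381^3 = 0.099507
P(M+8) = 5 × 0.73619^1 × 0.26381^4 = 0.017829
P(M+10) = 0.26381^5 = 0.001278
The M+2 peak is largest (0.387455); scaling to 100 gives 55.81 : 100.00 : 71.67 : 25.68 : 4.60 : 0.33.

55.81 : 100.00 : 71.67 : 25.68 : 4.60 : 0.33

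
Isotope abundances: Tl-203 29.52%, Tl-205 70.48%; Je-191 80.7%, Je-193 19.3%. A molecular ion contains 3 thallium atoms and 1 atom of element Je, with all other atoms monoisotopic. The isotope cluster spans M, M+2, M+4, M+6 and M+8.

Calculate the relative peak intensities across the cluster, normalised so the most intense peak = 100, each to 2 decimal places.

5.32 : 39.34 : 100.00 : 94.08 : 17.30

Thallium pattern (n=3): 0.02572463 : 0.18425524 : 0.43991564 : 0.35010449
Element Je pattern (n=1): 0.8070 : 0.1930
Convolve the two distributions (both contribute in 2-u steps):
  M: 0.02572463×0.8070 = 0.020760
  M+2: 0.02572463×0.1930 + 0.18425524×0.8070 = 0.153659
  M+4: 0.18425524×0.1930 + 0.43991564×0.8070 = 0.390573
  M+6: 0.43991564×0.1930 + 0.35010449×0.8070 = 0.367438
  M+8: 0.35010449×0.1930 = 0.067570
Scale to base peak (0.390573) = 100: 5.32 : 39.34 : 100.00 : 94.08 : 17.30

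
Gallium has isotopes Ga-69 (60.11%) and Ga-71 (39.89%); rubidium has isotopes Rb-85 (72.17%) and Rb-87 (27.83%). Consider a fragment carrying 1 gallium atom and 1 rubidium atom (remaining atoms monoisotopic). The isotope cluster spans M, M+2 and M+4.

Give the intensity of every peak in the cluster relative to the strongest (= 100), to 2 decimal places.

95.31 : 100.00 : 24.39

Gallium pattern (n=1): 0.6011 : 0.3989
Rubidium pattern (n=1): 0.7217 : 0.2783
Convolve the two distributions (both contribute in 2-u steps):
  M: 0.6011×0.7217 = 0.433814
  M+2: 0.6011×0.2783 + 0.3989×0.7217 = 0.455172
  M+4: 0.3989×0.2783 = 0.111014
Scale to base peak (0.455172) = 100: 95.31 : 100.00 : 24.39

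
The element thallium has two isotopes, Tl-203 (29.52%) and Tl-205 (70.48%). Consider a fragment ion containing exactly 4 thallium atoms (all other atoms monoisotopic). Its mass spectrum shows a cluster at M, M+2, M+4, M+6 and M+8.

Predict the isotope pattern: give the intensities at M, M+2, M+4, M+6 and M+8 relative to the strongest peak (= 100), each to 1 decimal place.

1.8 : 17.5 : 62.8 : 100.0 : 59.7

Each Tl atom is independently Tl-203 (p = 0.2952) or Tl-205 (q = 0.7048); the cluster is the binomial expansion (p + q)^4.
P(M) = 0.2952^4 = 0.007594
P(M+2) = 4 × 0.2952^3 × 0.7048^1 = 0.072523
P(M+4) = 6 × 0.2952^2 × 0.7048^2 = 0.259726
P(M+6) = 4 × 0.2952^1 × 0.7048^3 = 0.413403
P(M+8) = 0.7048^4 = 0.246754
The M+6 peak is largest (0.413403); scaling to 100 gives 1.8 : 17.5 : 62.8 : 100.0 : 59.7.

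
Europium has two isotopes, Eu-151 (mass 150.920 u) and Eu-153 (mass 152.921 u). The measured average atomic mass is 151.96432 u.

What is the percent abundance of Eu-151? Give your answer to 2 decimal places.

47.81%

Writing the weighted mean with unknown fraction x of Eu-151:
150.920·x + 152.921·(1 − x) = 151.96432
(150.920 − 152.921)·x = 151.96432 − 152.921
x = -0.95668 / -2.001 = 0.47810 → 47.81% Eu-151, 52.19% Eu-153.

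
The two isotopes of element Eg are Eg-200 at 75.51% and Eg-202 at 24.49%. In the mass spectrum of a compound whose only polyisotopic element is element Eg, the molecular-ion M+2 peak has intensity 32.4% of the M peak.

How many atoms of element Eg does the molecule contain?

1

For n independent Eg atoms, I(M+2)/I(M) = n · (abundance Eg-202) / (abundance Eg-200) = n · 0.2449/0.7551.
n = 0.324 × 0.7551/0.2449 = 1.00 ≈ 1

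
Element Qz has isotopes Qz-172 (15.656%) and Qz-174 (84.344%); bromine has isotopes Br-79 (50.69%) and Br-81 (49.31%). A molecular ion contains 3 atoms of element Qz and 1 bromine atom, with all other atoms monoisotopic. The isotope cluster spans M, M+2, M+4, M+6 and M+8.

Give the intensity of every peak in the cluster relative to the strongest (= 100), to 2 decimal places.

Element Qz pattern (n=3): 0.00383745 : 0.06202076 : 0.33412614 : 0.60001565
Bromine pattern (n=1): 0.5069 : 0.4931
Convolve the two distributions (both contribute in 2-u steps):
  M: 0.00383745×0.5069 = 0.001945
  M+2: 0.00383745×0.4931 + 0.06202076×0.5069 = 0.033331
  M+4: 0.06202076×0.4931 + 0.33412614×0.5069 = 0.199951
  M+6: 0.33412614×0.4931 + 0.60001565×0.5069 = 0.468906
  M+8: 0.60001565×0.4931 = 0.295868
Scale to base peak (0.468906) = 100: 0.41 : 7.11 : 42.64 : 100.00 : 63.10

0.41 : 7.11 : 42.64 : 100.00 : 63.10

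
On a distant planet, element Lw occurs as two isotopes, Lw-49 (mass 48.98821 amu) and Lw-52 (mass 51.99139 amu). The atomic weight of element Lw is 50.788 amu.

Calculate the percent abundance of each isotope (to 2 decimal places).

Lw-49: 40.07%, Lw-52: 59.93%

Let x be the fractional abundance of Lw-49; then Lw-52 has abundance 1 − x.
48.98821·x + 51.99139·(1 − x) = 50.788
(48.98821 − 51.99139)·x = 50.788 − 51.99139
x = -1.20339 / -3.00318 = 0.40071 → 40.07% Lw-49, 59.93% Lw-52.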